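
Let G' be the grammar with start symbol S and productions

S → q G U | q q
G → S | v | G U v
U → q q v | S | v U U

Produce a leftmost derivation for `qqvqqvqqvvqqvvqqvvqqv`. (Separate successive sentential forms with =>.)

S => qGU   [S → q G U]
qGU => qGUvU   [G → G U v]
qGUvU => qGUvUvU   [G → G U v]
qGUvUvU => qGUvUvUvU   [G → G U v]
qGUvUvUvU => qSUvUvUvU   [G → S]
qSUvUvUvU => qqGUUvUvUvU   [S → q G U]
qqGUUvUvUvU => qqvUUvUvUvU   [G → v]
qqvUUvUvUvU => qqvqqvUvUvUvU   [U → q q v]
qqvqqvUvUvUvU => qqvqqvqqvvUvUvU   [U → q q v]
qqvqqvqqvvUvUvU => qqvqqvqqvvqqvvUvU   [U → q q v]
qqvqqvqqvvqqvvUvU => qqvqqvqqvvqqvvqqvvU   [U → q q v]
qqvqqvqqvvqqvvqqvvU => qqvqqvqqvvqqvvqqvvqqv   [U → q q v]

S => qGU => qGUvU => qGUvUvU => qGUvUvUvU => qSUvUvUvU => qqGUUvUvUvU => qqvUUvUvUvU => qqvqqvUvUvUvU => qqvqqvqqvvUvUvU => qqvqqvqqvvqqvvUvU => qqvqqvqqvvqqvvqqvvU => qqvqqvqqvvqqvvqqvvqqv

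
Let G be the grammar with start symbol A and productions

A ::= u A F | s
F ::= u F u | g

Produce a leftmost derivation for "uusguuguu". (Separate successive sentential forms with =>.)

A => uAF   [A ::= u A F]
uAF => uuAFF   [A ::= u A F]
uuAFF => uusFF   [A ::= s]
uusFF => uusgF   [F ::= g]
uusgF => uusguFu   [F ::= u F u]
uusguFu => uusguuFuu   [F ::= u F u]
uusguuFuu => uusguuguu   [F ::= g]

A => uAF => uuAFF => uusFF => uusgF => uusguFu => uusguuFuu => uusguuguu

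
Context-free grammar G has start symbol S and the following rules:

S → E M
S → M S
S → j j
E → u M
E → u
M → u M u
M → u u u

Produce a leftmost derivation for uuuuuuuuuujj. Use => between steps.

S => MS => uMuS => uuuuuS => uuuuuMS => uuuuuuMuS => uuuuuuuuuuS => uuuuuuuuuujj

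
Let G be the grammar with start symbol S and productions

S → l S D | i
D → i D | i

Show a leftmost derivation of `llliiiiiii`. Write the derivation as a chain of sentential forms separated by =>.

S => lSD => llSDD => lllSDDD => llliDDD => llliiDDD => llliiiDDD => llliiiiDD => llliiiiiD => llliiiiiiD => llliiiiiii

S => lSD   [S → l S D]
lSD => llSDD   [S → l S D]
llSDD => lllSDDD   [S → l S D]
lllSDDD => llliDDD   [S → i]
llliDDD => llliiDDD   [D → i D]
llliiDDD => llliiiDDD   [D → i D]
llliiiDDD => llliiiiDD   [D → i]
llliiiiDD => llliiiiiD   [D → i]
llliiiiiD => llliiiiiiD   [D → i D]
llliiiiiiD => llliiiiiii   [D → i]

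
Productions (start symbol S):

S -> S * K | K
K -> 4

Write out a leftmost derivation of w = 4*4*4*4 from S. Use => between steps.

S => S*K => S*K*K => S*K*K*K => K*K*K*K => 4*K*K*K => 4*4*K*K => 4*4*4*K => 4*4*4*4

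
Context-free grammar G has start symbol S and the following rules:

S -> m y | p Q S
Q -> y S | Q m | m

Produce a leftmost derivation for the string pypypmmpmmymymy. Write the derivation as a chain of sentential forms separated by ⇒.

S⇒pQS⇒pySS⇒pypQSS⇒pypySSS⇒pypypQSSS⇒pypypQmSSS⇒pypypmmSSS⇒pypypmmpQSSS⇒pypypmmpmSSS⇒pypypmmpmmySS⇒pypypmmpmmymyS⇒pypypmmpmmymymy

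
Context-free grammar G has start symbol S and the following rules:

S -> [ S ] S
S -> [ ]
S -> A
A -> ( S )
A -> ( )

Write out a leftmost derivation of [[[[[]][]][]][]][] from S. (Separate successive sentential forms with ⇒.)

S ⇒ [S]S   [S -> [ S ] S]
[S]S ⇒ [[S]S]S   [S -> [ S ] S]
[[S]S]S ⇒ [[[S]S]S]S   [S -> [ S ] S]
[[[S]S]S]S ⇒ [[[[S]S]S]S]S   [S -> [ S ] S]
[[[[S]S]S]S]S ⇒ [[[[[]]S]S]S]S   [S -> [ ]]
[[[[[]]S]S]S]S ⇒ [[[[[]][]]S]S]S   [S -> [ ]]
[[[[[]][]]S]S]S ⇒ [[[[[]][]][]]S]S   [S -> [ ]]
[[[[[]][]][]]S]S ⇒ [[[[[]][]][]][]]S   [S -> [ ]]
[[[[[]][]][]][]]S ⇒ [[[[[]][]][]][]][]   [S -> [ ]]

S⇒[S]S⇒[[S]S]S⇒[[[S]S]S]S⇒[[[[S]S]S]S]S⇒[[[[[]]S]S]S]S⇒[[[[[]][]]S]S]S⇒[[[[[]][]][]]S]S⇒[[[[[]][]][]][]]S⇒[[[[[]][]][]][]][]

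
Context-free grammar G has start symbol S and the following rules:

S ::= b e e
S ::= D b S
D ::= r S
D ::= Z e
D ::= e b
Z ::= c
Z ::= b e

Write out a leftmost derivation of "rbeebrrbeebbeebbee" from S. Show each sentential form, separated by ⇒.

S ⇒ DbS   [S ::= D b S]
DbS ⇒ rSbS   [D ::= r S]
rSbS ⇒ rbeebS   [S ::= b e e]
rbeebS ⇒ rbeebDbS   [S ::= D b S]
rbeebDbS ⇒ rbeebrSbS   [D ::= r S]
rbeebrSbS ⇒ rbeebrDbSbS   [S ::= D b S]
rbeebrDbSbS ⇒ rbeebrrSbSbS   [D ::= r S]
rbeebrrSbSbS ⇒ rbeebrrbeebSbS   [S ::= b e e]
rbeebrrbeebSbS ⇒ rbeebrrbeebbeebS   [S ::= b e e]
rbeebrrbeebbeebS ⇒ rbeebrrbeebbeebbee   [S ::= b e e]

S⇒DbS⇒rSbS⇒rbeebS⇒rbeebDbS⇒rbeebrSbS⇒rbeebrDbSbS⇒rbeebrrSbSbS⇒rbeebrrbeebSbS⇒rbeebrrbeebbeebS⇒rbeebrrbeebbeebbee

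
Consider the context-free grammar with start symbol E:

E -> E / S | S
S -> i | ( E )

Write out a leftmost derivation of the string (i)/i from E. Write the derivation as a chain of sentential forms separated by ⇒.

E ⇒ E/S ⇒ S/S ⇒ (E)/S ⇒ (S)/S ⇒ (i)/S ⇒ (i)/i

E ⇒ E/S   [E -> E / S]
E/S ⇒ S/S   [E -> S]
S/S ⇒ (E)/S   [S -> ( E )]
(E)/S ⇒ (S)/S   [E -> S]
(S)/S ⇒ (i)/S   [S -> i]
(i)/S ⇒ (i)/i   [S -> i]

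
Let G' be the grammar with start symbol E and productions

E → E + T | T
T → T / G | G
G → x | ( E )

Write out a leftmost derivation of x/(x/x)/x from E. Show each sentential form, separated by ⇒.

E⇒T⇒T/G⇒T/G/G⇒G/G/G⇒x/G/G⇒x/(E)/G⇒x/(T)/G⇒x/(T/G)/G⇒x/(G/G)/G⇒x/(x/G)/G⇒x/(x/x)/G⇒x/(x/x)/x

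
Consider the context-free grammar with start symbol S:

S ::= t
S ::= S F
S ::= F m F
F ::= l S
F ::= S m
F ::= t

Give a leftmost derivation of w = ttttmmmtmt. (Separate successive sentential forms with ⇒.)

S ⇒ SF ⇒ SFF ⇒ SFFF ⇒ tFFF ⇒ ttFF ⇒ ttSmF ⇒ ttFmFmF ⇒ ttSmmFmF ⇒ ttSFmmFmF ⇒ tttFmmFmF ⇒ tttSmmmFmF ⇒ ttttmmmFmF ⇒ ttttmmmtmF ⇒ ttttmmmtmt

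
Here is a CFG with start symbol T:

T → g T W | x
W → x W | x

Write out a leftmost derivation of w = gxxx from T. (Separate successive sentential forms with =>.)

T => gTW => gxW => gxxW => gxxx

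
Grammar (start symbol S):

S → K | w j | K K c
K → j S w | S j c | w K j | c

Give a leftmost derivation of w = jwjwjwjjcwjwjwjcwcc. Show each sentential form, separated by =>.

S => KKc   [S → K K c]
KKc => jSwKc   [K → j S w]
jSwKc => jKKcwKc   [S → K K c]
jKKcwKc => jSjcKcwKc   [K → S j c]
jSjcKcwKc => jKjcKcwKc   [S → K]
jKjcKcwKc => jwKjjcKcwKc   [K → w K j]
jwKjjcKcwKc => jwjSwjjcKcwKc   [K → j S w]
jwjSwjjcKcwKc => jwjwjwjjcKcwKc   [S → w j]
jwjwjwjjcKcwKc => jwjwjwjjcwKjcwKc   [K → w K j]
jwjwjwjjcwKjcwKc => jwjwjwjjcwjSwjcwKc   [K → j S w]
jwjwjwjjcwjSwjcwKc => jwjwjwjjcwjwjwjcwKc   [S → w j]
jwjwjwjjcwjwjwjcwKc => jwjwjwjjcwjwjwjcwcc   [K → c]

S => KKc => jSwKc => jKKcwKc => jSjcKcwKc => jKjcKcwKc => jwKjjcKcwKc => jwjSwjjcKcwKc => jwjwjwjjcKcwKc => jwjwjwjjcwKjcwKc => jwjwjwjjcwjSwjcwKc => jwjwjwjjcwjwjwjcwKc => jwjwjwjjcwjwjwjcwcc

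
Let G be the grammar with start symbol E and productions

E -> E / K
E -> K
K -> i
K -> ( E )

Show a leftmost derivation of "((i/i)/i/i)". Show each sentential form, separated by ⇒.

E ⇒ K   [E -> K]
K ⇒ (E)   [K -> ( E )]
(E) ⇒ (E/K)   [E -> E / K]
(E/K) ⇒ (E/K/K)   [E -> E / K]
(E/K/K) ⇒ (K/K/K)   [E -> K]
(K/K/K) ⇒ ((E)/K/K)   [K -> ( E )]
((E)/K/K) ⇒ ((E/K)/K/K)   [E -> E / K]
((E/K)/K/K) ⇒ ((K/K)/K/K)   [E -> K]
((K/K)/K/K) ⇒ ((i/K)/K/K)   [K -> i]
((i/K)/K/K) ⇒ ((i/i)/K/K)   [K -> i]
((i/i)/K/K) ⇒ ((i/i)/i/K)   [K -> i]
((i/i)/i/K) ⇒ ((i/i)/i/i)   [K -> i]

E ⇒ K ⇒ (E) ⇒ (E/K) ⇒ (E/K/K) ⇒ (K/K/K) ⇒ ((E)/K/K) ⇒ ((E/K)/K/K) ⇒ ((K/K)/K/K) ⇒ ((i/K)/K/K) ⇒ ((i/i)/K/K) ⇒ ((i/i)/i/K) ⇒ ((i/i)/i/i)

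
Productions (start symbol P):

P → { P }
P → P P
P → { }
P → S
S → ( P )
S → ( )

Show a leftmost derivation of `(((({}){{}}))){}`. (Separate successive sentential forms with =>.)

P => PP => SP => (P)P => (S)P => ((P))P => ((S))P => (((P)))P => (((PP)))P => (((SP)))P => ((((P)P)))P => (((({})P)))P => (((({}){P})))P => (((({}){{}})))P => (((({}){{}}))){}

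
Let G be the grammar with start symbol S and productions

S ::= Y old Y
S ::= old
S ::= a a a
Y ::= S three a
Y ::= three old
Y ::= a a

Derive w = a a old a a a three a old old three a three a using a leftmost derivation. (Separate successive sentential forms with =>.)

S => Y old Y => a a old Y => a a old S three a => a a old Y old Y three a => a a old S three a old Y three a => a a old a a a three a old Y three a => a a old a a a three a old S three a three a => a a old a a a three a old old three a three a

S => Y old Y   [S ::= Y old Y]
Y old Y => a a old Y   [Y ::= a a]
a a old Y => a a old S three a   [Y ::= S three a]
a a old S three a => a a old Y old Y three a   [S ::= Y old Y]
a a old Y old Y three a => a a old S three a old Y three a   [Y ::= S three a]
a a old S three a old Y three a => a a old a a a three a old Y three a   [S ::= a a a]
a a old a a a three a old Y three a => a a old a a a three a old S three a three a   [Y ::= S three a]
a a old a a a three a old S three a three a => a a old a a a three a old old three a three a   [S ::= old]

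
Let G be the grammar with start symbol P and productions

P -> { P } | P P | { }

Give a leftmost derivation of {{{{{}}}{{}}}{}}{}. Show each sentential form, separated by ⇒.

P ⇒ PP ⇒ {P}P ⇒ {PP}P ⇒ {{P}P}P ⇒ {{PP}P}P ⇒ {{{P}P}P}P ⇒ {{{{P}}P}P}P ⇒ {{{{{}}}P}P}P ⇒ {{{{{}}}{P}}P}P ⇒ {{{{{}}}{{}}}P}P ⇒ {{{{{}}}{{}}}{}}P ⇒ {{{{{}}}{{}}}{}}{}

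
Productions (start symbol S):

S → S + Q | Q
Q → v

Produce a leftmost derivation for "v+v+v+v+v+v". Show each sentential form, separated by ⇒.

S⇒S+Q⇒S+Q+Q⇒S+Q+Q+Q⇒S+Q+Q+Q+Q⇒S+Q+Q+Q+Q+Q⇒Q+Q+Q+Q+Q+Q⇒v+Q+Q+Q+Q+Q⇒v+v+Q+Q+Q+Q⇒v+v+v+Q+Q+Q⇒v+v+v+v+Q+Q⇒v+v+v+v+v+Q⇒v+v+v+v+v+v

S ⇒ S+Q   [S → S + Q]
S+Q ⇒ S+Q+Q   [S → S + Q]
S+Q+Q ⇒ S+Q+Q+Q   [S → S + Q]
S+Q+Q+Q ⇒ S+Q+Q+Q+Q   [S → S + Q]
S+Q+Q+Q+Q ⇒ S+Q+Q+Q+Q+Q   [S → S + Q]
S+Q+Q+Q+Q+Q ⇒ Q+Q+Q+Q+Q+Q   [S → Q]
Q+Q+Q+Q+Q+Q ⇒ v+Q+Q+Q+Q+Q   [Q → v]
v+Q+Q+Q+Q+Q ⇒ v+v+Q+Q+Q+Q   [Q → v]
v+v+Q+Q+Q+Q ⇒ v+v+v+Q+Q+Q   [Q → v]
v+v+v+Q+Q+Q ⇒ v+v+v+v+Q+Q   [Q → v]
v+v+v+v+Q+Q ⇒ v+v+v+v+v+Q   [Q → v]
v+v+v+v+v+Q ⇒ v+v+v+v+v+v   [Q → v]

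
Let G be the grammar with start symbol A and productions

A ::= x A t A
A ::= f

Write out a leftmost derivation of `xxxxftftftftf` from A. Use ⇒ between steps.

A ⇒ xAtA   [A ::= x A t A]
xAtA ⇒ xxAtAtA   [A ::= x A t A]
xxAtAtA ⇒ xxxAtAtAtA   [A ::= x A t A]
xxxAtAtAtA ⇒ xxxxAtAtAtAtA   [A ::= x A t A]
xxxxAtAtAtAtA ⇒ xxxxftAtAtAtA   [A ::= f]
xxxxftAtAtAtA ⇒ xxxxftftAtAtA   [A ::= f]
xxxxftftAtAtA ⇒ xxxxftftftAtA   [A ::= f]
xxxxftftftAtA ⇒ xxxxftftftftA   [A ::= f]
xxxxftftftftA ⇒ xxxxftftftftf   [A ::= f]

A⇒xAtA⇒xxAtAtA⇒xxxAtAtAtA⇒xxxxAtAtAtAtA⇒xxxxftAtAtAtA⇒xxxxftftAtAtA⇒xxxxftftftAtA⇒xxxxftftftftA⇒xxxxftftftftf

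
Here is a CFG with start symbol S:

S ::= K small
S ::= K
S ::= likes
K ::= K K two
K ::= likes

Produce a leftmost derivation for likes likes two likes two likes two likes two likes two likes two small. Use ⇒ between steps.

S ⇒ K small ⇒ K K two small ⇒ K K two K two small ⇒ K K two K two K two small ⇒ K K two K two K two K two small ⇒ K K two K two K two K two K two small ⇒ K K two K two K two K two K two K two small ⇒ likes K two K two K two K two K two K two small ⇒ likes likes two K two K two K two K two K two small ⇒ likes likes two likes two K two K two K two K two small ⇒ likes likes two likes two likes two K two K two K two small ⇒ likes likes two likes two likes two likes two K two K two small ⇒ likes likes two likes two likes two likes two likes two K two small ⇒ likes likes two likes two likes two likes two likes two likes two small

S ⇒ K small   [S ::= K small]
K small ⇒ K K two small   [K ::= K K two]
K K two small ⇒ K K two K two small   [K ::= K K two]
K K two K two small ⇒ K K two K two K two small   [K ::= K K two]
K K two K two K two small ⇒ K K two K two K two K two small   [K ::= K K two]
K K two K two K two K two small ⇒ K K two K two K two K two K two small   [K ::= K K two]
K K two K two K two K two K two small ⇒ K K two K two K two K two K two K two small   [K ::= K K two]
K K two K two K two K two K two K two small ⇒ likes K two K two K two K two K two K two small   [K ::= likes]
likes K two K two K two K two K two K two small ⇒ likes likes two K two K two K two K two K two small   [K ::= likes]
likes likes two K two K two K two K two K two small ⇒ likes likes two likes two K two K two K two K two small   [K ::= likes]
likes likes two likes two K two K two K two K two small ⇒ likes likes two likes two likes two K two K two K two small   [K ::= likes]
likes likes two likes two likes two K two K two K two small ⇒ likes likes two likes two likes two likes two K two K two small   [K ::= likes]
likes likes two likes two likes two likes two K two K two small ⇒ likes likes two likes two likes two likes two likes two K two small   [K ::= likes]
likes likes two likes two likes two likes two likes two K two small ⇒ likes likes two likes two likes two likes two likes two likes two small   [K ::= likes]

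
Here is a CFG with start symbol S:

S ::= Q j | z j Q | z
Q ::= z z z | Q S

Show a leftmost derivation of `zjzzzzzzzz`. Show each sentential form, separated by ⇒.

S ⇒ zjQ ⇒ zjQS ⇒ zjQSS ⇒ zjQSSS ⇒ zjQSSSS ⇒ zjQSSSSS ⇒ zjzzzSSSSS ⇒ zjzzzzSSSS ⇒ zjzzzzzSSS ⇒ zjzzzzzzSS ⇒ zjzzzzzzzS ⇒ zjzzzzzzzz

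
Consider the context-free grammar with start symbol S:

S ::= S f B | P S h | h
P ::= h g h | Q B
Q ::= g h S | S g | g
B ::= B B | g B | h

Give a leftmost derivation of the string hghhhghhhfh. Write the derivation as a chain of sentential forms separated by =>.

S=>SfB=>PShfB=>QBShfB=>SgBShfB=>PShgBShfB=>hghShgBShfB=>hghhhgBShfB=>hghhhghShfB=>hghhhghhhfB=>hghhhghhhfh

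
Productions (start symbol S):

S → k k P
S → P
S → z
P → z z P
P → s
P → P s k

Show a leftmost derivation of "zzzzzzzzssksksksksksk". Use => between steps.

S=>P=>Psk=>Psksk=>zzPsksk=>zzzzPsksk=>zzzzPsksksk=>zzzzzzPsksksk=>zzzzzzPsksksksk=>zzzzzzPsksksksksk=>zzzzzzzzPsksksksksk=>zzzzzzzzPsksksksksksk=>zzzzzzzzssksksksksksk

S => P   [S → P]
P => Psk   [P → P s k]
Psk => Psksk   [P → P s k]
Psksk => zzPsksk   [P → z z P]
zzPsksk => zzzzPsksk   [P → z z P]
zzzzPsksk => zzzzPsksksk   [P → P s k]
zzzzPsksksk => zzzzzzPsksksk   [P → z z P]
zzzzzzPsksksk => zzzzzzPsksksksk   [P → P s k]
zzzzzzPsksksksk => zzzzzzPsksksksksk   [P → P s k]
zzzzzzPsksksksksk => zzzzzzzzPsksksksksk   [P → z z P]
zzzzzzzzPsksksksksk => zzzzzzzzPsksksksksksk   [P → P s k]
zzzzzzzzPsksksksksksk => zzzzzzzzssksksksksksk   [P → s]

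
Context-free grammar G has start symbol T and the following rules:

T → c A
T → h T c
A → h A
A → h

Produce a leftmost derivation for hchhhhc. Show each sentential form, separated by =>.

T => hTc   [T → h T c]
hTc => hcAc   [T → c A]
hcAc => hchAc   [A → h A]
hchAc => hchhAc   [A → h A]
hchhAc => hchhhAc   [A → h A]
hchhhAc => hchhhhc   [A → h]

T => hTc => hcAc => hchAc => hchhAc => hchhhAc => hchhhhc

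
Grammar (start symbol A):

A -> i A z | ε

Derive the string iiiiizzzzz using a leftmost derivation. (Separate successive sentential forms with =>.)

A=>iAz=>iiAzz=>iiiAzzz=>iiiiAzzzz=>iiiiiAzzzzz=>iiiiizzzzz

A => iAz   [A -> i A z]
iAz => iiAzz   [A -> i A z]
iiAzz => iiiAzzz   [A -> i A z]
iiiAzzz => iiiiAzzzz   [A -> i A z]
iiiiAzzzz => iiiiiAzzzzz   [A -> i A z]
iiiiiAzzzzz => iiiiizzzzz   [A -> ε]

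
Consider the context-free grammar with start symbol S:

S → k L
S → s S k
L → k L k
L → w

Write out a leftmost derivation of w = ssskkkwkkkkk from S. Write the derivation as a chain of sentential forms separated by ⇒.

S ⇒ sSk ⇒ ssSkk ⇒ sssSkkk ⇒ ssskLkkk ⇒ ssskkLkkkk ⇒ ssskkkLkkkkk ⇒ ssskkkwkkkkk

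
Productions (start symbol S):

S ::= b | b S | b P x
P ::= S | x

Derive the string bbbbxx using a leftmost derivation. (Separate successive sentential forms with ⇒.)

S ⇒ bS   [S ::= b S]
bS ⇒ bbS   [S ::= b S]
bbS ⇒ bbbS   [S ::= b S]
bbbS ⇒ bbbbPx   [S ::= b P x]
bbbbPx ⇒ bbbbxx   [P ::= x]

S ⇒ bS ⇒ bbS ⇒ bbbS ⇒ bbbbPx ⇒ bbbbxx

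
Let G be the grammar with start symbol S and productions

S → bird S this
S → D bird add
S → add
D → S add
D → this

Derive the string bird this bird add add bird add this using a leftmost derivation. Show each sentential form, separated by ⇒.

S ⇒ bird S this ⇒ bird D bird add this ⇒ bird S add bird add this ⇒ bird D bird add add bird add this ⇒ bird this bird add add bird add this

S ⇒ bird S this   [S → bird S this]
bird S this ⇒ bird D bird add this   [S → D bird add]
bird D bird add this ⇒ bird S add bird add this   [D → S add]
bird S add bird add this ⇒ bird D bird add add bird add this   [S → D bird add]
bird D bird add add bird add this ⇒ bird this bird add add bird add this   [D → this]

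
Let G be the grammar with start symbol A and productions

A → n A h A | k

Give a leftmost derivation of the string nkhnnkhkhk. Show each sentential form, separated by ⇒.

A ⇒ nAhA ⇒ nkhA ⇒ nkhnAhA ⇒ nkhnnAhAhA ⇒ nkhnnkhAhA ⇒ nkhnnkhkhA ⇒ nkhnnkhkhk

A ⇒ nAhA   [A → n A h A]
nAhA ⇒ nkhA   [A → k]
nkhA ⇒ nkhnAhA   [A → n A h A]
nkhnAhA ⇒ nkhnnAhAhA   [A → n A h A]
nkhnnAhAhA ⇒ nkhnnkhAhA   [A → k]
nkhnnkhAhA ⇒ nkhnnkhkhA   [A → k]
nkhnnkhkhA ⇒ nkhnnkhkhk   [A → k]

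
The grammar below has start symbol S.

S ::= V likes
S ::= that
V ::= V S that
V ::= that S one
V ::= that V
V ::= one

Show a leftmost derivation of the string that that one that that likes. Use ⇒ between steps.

S ⇒ V likes   [S ::= V likes]
V likes ⇒ V S that likes   [V ::= V S that]
V S that likes ⇒ that S one S that likes   [V ::= that S one]
that S one S that likes ⇒ that that one S that likes   [S ::= that]
that that one S that likes ⇒ that that one that that likes   [S ::= that]

S ⇒ V likes ⇒ V S that likes ⇒ that S one S that likes ⇒ that that one S that likes ⇒ that that one that that likes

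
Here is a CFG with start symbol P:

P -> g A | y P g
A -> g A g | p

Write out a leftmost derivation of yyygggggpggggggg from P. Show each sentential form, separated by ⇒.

P⇒yPg⇒yyPgg⇒yyyPggg⇒yyygAggg⇒yyyggAgggg⇒yyygggAggggg⇒yyyggggAgggggg⇒yyygggggAggggggg⇒yyygggggpggggggg

P ⇒ yPg   [P -> y P g]
yPg ⇒ yyPgg   [P -> y P g]
yyPgg ⇒ yyyPggg   [P -> y P g]
yyyPggg ⇒ yyygAggg   [P -> g A]
yyygAggg ⇒ yyyggAgggg   [A -> g A g]
yyyggAgggg ⇒ yyygggAggggg   [A -> g A g]
yyygggAggggg ⇒ yyyggggAgggggg   [A -> g A g]
yyyggggAgggggg ⇒ yyygggggAggggggg   [A -> g A g]
yyygggggAggggggg ⇒ yyygggggpggggggg   [A -> p]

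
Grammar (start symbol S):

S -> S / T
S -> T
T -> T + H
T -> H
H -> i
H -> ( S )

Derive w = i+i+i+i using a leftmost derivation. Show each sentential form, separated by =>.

S => T => T+H => T+H+H => T+H+H+H => H+H+H+H => i+H+H+H => i+i+H+H => i+i+i+H => i+i+i+i

S => T   [S -> T]
T => T+H   [T -> T + H]
T+H => T+H+H   [T -> T + H]
T+H+H => T+H+H+H   [T -> T + H]
T+H+H+H => H+H+H+H   [T -> H]
H+H+H+H => i+H+H+H   [H -> i]
i+H+H+H => i+i+H+H   [H -> i]
i+i+H+H => i+i+i+H   [H -> i]
i+i+i+H => i+i+i+i   [H -> i]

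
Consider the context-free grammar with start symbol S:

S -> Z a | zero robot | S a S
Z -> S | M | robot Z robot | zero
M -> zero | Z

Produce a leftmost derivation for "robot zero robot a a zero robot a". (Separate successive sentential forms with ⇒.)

S ⇒ Z a   [S -> Z a]
Z a ⇒ S a   [Z -> S]
S a ⇒ S a S a   [S -> S a S]
S a S a ⇒ Z a a S a   [S -> Z a]
Z a a S a ⇒ robot Z robot a a S a   [Z -> robot Z robot]
robot Z robot a a S a ⇒ robot zero robot a a S a   [Z -> zero]
robot zero robot a a S a ⇒ robot zero robot a a zero robot a   [S -> zero robot]

S ⇒ Z a ⇒ S a ⇒ S a S a ⇒ Z a a S a ⇒ robot Z robot a a S a ⇒ robot zero robot a a S a ⇒ robot zero robot a a zero robot a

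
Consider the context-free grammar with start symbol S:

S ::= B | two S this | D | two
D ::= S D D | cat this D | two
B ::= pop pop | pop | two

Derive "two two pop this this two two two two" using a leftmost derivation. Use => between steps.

S => D   [S ::= D]
D => S D D   [D ::= S D D]
S D D => two S this D D   [S ::= two S this]
two S this D D => two two S this this D D   [S ::= two S this]
two two S this this D D => two two B this this D D   [S ::= B]
two two B this this D D => two two pop this this D D   [B ::= pop]
two two pop this this D D => two two pop this this two D   [D ::= two]
two two pop this this two D => two two pop this this two S D D   [D ::= S D D]
two two pop this this two S D D => two two pop this this two D D D   [S ::= D]
two two pop this this two D D D => two two pop this this two two D D   [D ::= two]
two two pop this this two two D D => two two pop this this two two two D   [D ::= two]
two two pop this this two two two D => two two pop this this two two two two   [D ::= two]

S => D => S D D => two S this D D => two two S this this D D => two two B this this D D => two two pop this this D D => two two pop this this two D => two two pop this this two S D D => two two pop this this two D D D => two two pop this this two two D D => two two pop this this two two two D => two two pop this this two two two two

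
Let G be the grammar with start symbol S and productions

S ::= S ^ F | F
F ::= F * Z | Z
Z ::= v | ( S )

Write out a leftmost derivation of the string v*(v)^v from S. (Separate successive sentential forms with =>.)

S => S^F => F^F => F*Z^F => Z*Z^F => v*Z^F => v*(S)^F => v*(F)^F => v*(Z)^F => v*(v)^F => v*(v)^Z => v*(v)^v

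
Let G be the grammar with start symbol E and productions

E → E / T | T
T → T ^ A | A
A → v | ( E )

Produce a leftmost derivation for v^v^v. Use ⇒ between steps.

E ⇒ T ⇒ T^A ⇒ T^A^A ⇒ A^A^A ⇒ v^A^A ⇒ v^v^A ⇒ v^v^v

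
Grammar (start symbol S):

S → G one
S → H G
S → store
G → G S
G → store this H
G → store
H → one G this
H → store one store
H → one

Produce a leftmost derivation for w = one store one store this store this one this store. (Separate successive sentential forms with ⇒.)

S ⇒ H G ⇒ one G this G ⇒ one G S this G ⇒ one store S this G ⇒ one store H G this G ⇒ one store one G this G this G ⇒ one store one store this G this G ⇒ one store one store this store this H this G ⇒ one store one store this store this one this G ⇒ one store one store this store this one this store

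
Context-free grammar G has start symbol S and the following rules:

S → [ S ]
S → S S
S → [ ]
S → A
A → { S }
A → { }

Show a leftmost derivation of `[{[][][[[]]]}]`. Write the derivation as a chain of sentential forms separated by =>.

S => [S]   [S → [ S ]]
[S] => [A]   [S → A]
[A] => [{S}]   [A → { S }]
[{S}] => [{SS}]   [S → S S]
[{SS}] => [{[]S}]   [S → [ ]]
[{[]S}] => [{[]SS}]   [S → S S]
[{[]SS}] => [{[][]S}]   [S → [ ]]
[{[][]S}] => [{[][][S]}]   [S → [ S ]]
[{[][][S]}] => [{[][][[S]]}]   [S → [ S ]]
[{[][][[S]]}] => [{[][][[[]]]}]   [S → [ ]]

S => [S] => [A] => [{S}] => [{SS}] => [{[]S}] => [{[]SS}] => [{[][]S}] => [{[][][S]}] => [{[][][[S]]}] => [{[][][[[]]]}]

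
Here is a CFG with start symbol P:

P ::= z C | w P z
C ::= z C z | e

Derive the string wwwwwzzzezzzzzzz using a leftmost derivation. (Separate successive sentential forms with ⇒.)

P ⇒ wPz   [P ::= w P z]
wPz ⇒ wwPzz   [P ::= w P z]
wwPzz ⇒ wwwPzzz   [P ::= w P z]
wwwPzzz ⇒ wwwwPzzzz   [P ::= w P z]
wwwwPzzzz ⇒ wwwwwPzzzzz   [P ::= w P z]
wwwwwPzzzzz ⇒ wwwwwzCzzzzz   [P ::= z C]
wwwwwzCzzzzz ⇒ wwwwwzzCzzzzzz   [C ::= z C z]
wwwwwzzCzzzzzz ⇒ wwwwwzzzCzzzzzzz   [C ::= z C z]
wwwwwzzzCzzzzzzz ⇒ wwwwwzzzezzzzzzz   [C ::= e]

P ⇒ wPz ⇒ wwPzz ⇒ wwwPzzz ⇒ wwwwPzzzz ⇒ wwwwwPzzzzz ⇒ wwwwwzCzzzzz ⇒ wwwwwzzCzzzzzz ⇒ wwwwwzzzCzzzzzzz ⇒ wwwwwzzzezzzzzzz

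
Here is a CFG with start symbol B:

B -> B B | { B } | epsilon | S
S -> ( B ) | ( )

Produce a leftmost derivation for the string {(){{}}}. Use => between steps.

B=>{B}=>{BB}=>{SB}=>{()B}=>{()BB}=>{(){B}B}=>{(){{B}}B}=>{(){{}}B}=>{(){{}}}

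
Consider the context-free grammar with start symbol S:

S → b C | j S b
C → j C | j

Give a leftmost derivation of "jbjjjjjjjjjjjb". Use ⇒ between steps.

S ⇒ jSb ⇒ jbCb ⇒ jbjCb ⇒ jbjjCb ⇒ jbjjjCb ⇒ jbjjjjCb ⇒ jbjjjjjCb ⇒ jbjjjjjjCb ⇒ jbjjjjjjjCb ⇒ jbjjjjjjjjCb ⇒ jbjjjjjjjjjCb ⇒ jbjjjjjjjjjjCb ⇒ jbjjjjjjjjjjjb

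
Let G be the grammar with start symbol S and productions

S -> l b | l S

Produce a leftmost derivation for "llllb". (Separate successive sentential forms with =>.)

S => lS   [S -> l S]
lS => llS   [S -> l S]
llS => lllS   [S -> l S]
lllS => llllb   [S -> l b]

S => lS => llS => lllS => llllb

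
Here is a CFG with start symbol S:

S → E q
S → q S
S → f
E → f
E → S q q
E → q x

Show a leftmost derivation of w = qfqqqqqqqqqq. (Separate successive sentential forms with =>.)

S=>Eq=>Sqqq=>Eqqqq=>Sqqqqqq=>qSqqqqqq=>qEqqqqqqq=>qSqqqqqqqqq=>qEqqqqqqqqqq=>qfqqqqqqqqqq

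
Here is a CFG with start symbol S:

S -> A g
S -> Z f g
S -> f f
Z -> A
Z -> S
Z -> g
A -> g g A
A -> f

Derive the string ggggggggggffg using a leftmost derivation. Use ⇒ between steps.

S ⇒ Zfg   [S -> Z f g]
Zfg ⇒ Afg   [Z -> A]
Afg ⇒ ggAfg   [A -> g g A]
ggAfg ⇒ ggggAfg   [A -> g g A]
ggggAfg ⇒ ggggggAfg   [A -> g g A]
ggggggAfg ⇒ ggggggggAfg   [A -> g g A]
ggggggggAfg ⇒ ggggggggggAfg   [A -> g g A]
ggggggggggAfg ⇒ ggggggggggffg   [A -> f]

S ⇒ Zfg ⇒ Afg ⇒ ggAfg ⇒ ggggAfg ⇒ ggggggAfg ⇒ ggggggggAfg ⇒ ggggggggggAfg ⇒ ggggggggggffg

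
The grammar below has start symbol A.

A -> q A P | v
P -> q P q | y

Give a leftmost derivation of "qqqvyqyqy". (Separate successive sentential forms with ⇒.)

A ⇒ qAP ⇒ qqAPP ⇒ qqqAPPP ⇒ qqqvPPP ⇒ qqqvyPP ⇒ qqqvyqPqP ⇒ qqqvyqyqP ⇒ qqqvyqyqy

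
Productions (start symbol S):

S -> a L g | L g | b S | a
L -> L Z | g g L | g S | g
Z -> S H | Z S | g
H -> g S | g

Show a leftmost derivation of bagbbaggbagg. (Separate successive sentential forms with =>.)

S => bS => baLg => bagSg => bagbSg => bagbbSg => bagbbaLgg => bagbbaLZgg => bagbbagZgg => bagbbagZSgg => bagbbaggSgg => bagbbaggbSgg => bagbbaggbagg

S => bS   [S -> b S]
bS => baLg   [S -> a L g]
baLg => bagSg   [L -> g S]
bagSg => bagbSg   [S -> b S]
bagbSg => bagbbSg   [S -> b S]
bagbbSg => bagbbaLgg   [S -> a L g]
bagbbaLgg => bagbbaLZgg   [L -> L Z]
bagbbaLZgg => bagbbagZgg   [L -> g]
bagbbagZgg => bagbbagZSgg   [Z -> Z S]
bagbbagZSgg => bagbbaggSgg   [Z -> g]
bagbbaggSgg => bagbbaggbSgg   [S -> b S]
bagbbaggbSgg => bagbbaggbagg   [S -> a]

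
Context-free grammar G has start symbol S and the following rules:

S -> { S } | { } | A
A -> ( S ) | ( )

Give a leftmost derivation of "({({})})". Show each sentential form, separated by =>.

S => A   [S -> A]
A => (S)   [A -> ( S )]
(S) => ({S})   [S -> { S }]
({S}) => ({A})   [S -> A]
({A}) => ({(S)})   [A -> ( S )]
({(S)}) => ({({})})   [S -> { }]

S => A => (S) => ({S}) => ({A}) => ({(S)}) => ({({})})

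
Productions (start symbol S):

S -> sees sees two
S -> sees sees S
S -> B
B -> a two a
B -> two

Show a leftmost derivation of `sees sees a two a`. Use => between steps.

S => sees sees S => sees sees B => sees sees a two a

S => sees sees S   [S -> sees sees S]
sees sees S => sees sees B   [S -> B]
sees sees B => sees sees a two a   [B -> a two a]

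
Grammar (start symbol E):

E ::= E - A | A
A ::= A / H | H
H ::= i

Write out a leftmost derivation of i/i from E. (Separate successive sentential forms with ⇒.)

E ⇒ A ⇒ A/H ⇒ H/H ⇒ i/H ⇒ i/i

E ⇒ A   [E ::= A]
A ⇒ A/H   [A ::= A / H]
A/H ⇒ H/H   [A ::= H]
H/H ⇒ i/H   [H ::= i]
i/H ⇒ i/i   [H ::= i]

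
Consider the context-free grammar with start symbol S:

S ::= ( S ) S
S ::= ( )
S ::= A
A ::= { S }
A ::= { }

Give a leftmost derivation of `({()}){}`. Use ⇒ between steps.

S ⇒ (S)S ⇒ (A)S ⇒ ({S})S ⇒ ({()})S ⇒ ({()})A ⇒ ({()}){}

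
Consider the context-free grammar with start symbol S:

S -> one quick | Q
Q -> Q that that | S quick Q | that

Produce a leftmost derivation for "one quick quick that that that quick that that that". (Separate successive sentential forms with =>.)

S => Q   [S -> Q]
Q => Q that that   [Q -> Q that that]
Q that that => S quick Q that that   [Q -> S quick Q]
S quick Q that that => one quick quick Q that that   [S -> one quick]
one quick quick Q that that => one quick quick S quick Q that that   [Q -> S quick Q]
one quick quick S quick Q that that => one quick quick Q quick Q that that   [S -> Q]
one quick quick Q quick Q that that => one quick quick Q that that quick Q that that   [Q -> Q that that]
one quick quick Q that that quick Q that that => one quick quick that that that quick Q that that   [Q -> that]
one quick quick that that that quick Q that that => one quick quick that that that quick that that that   [Q -> that]

S => Q => Q that that => S quick Q that that => one quick quick Q that that => one quick quick S quick Q that that => one quick quick Q quick Q that that => one quick quick Q that that quick Q that that => one quick quick that that that quick Q that that => one quick quick that that that quick that that that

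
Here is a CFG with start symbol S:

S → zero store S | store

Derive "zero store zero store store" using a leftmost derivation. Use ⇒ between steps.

S ⇒ zero store S ⇒ zero store zero store S ⇒ zero store zero store store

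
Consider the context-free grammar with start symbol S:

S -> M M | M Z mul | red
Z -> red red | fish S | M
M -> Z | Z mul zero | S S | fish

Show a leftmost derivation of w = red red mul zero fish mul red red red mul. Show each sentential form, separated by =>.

S => M Z mul => S S Z mul => M Z mul S Z mul => Z mul zero Z mul S Z mul => red red mul zero Z mul S Z mul => red red mul zero M mul S Z mul => red red mul zero fish mul S Z mul => red red mul zero fish mul red Z mul => red red mul zero fish mul red red red mul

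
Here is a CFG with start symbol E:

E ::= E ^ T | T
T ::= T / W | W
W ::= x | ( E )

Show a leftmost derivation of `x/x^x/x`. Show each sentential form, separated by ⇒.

E⇒E^T⇒T^T⇒T/W^T⇒W/W^T⇒x/W^T⇒x/x^T⇒x/x^T/W⇒x/x^W/W⇒x/x^x/W⇒x/x^x/x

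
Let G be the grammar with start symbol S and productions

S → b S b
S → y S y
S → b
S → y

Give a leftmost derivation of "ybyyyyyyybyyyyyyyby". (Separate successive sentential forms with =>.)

S=>ySy=>ybSby=>ybySyby=>ybyySyyby=>ybyyySyyyby=>ybyyyySyyyyby=>ybyyyyySyyyyyby=>ybyyyyyySyyyyyyby=>ybyyyyyyySyyyyyyyby=>ybyyyyyyybyyyyyyyby

S => ySy   [S → y S y]
ySy => ybSby   [S → b S b]
ybSby => ybySyby   [S → y S y]
ybySyby => ybyySyyby   [S → y S y]
ybyySyyby => ybyyySyyyby   [S → y S y]
ybyyySyyyby => ybyyyySyyyyby   [S → y S y]
ybyyyySyyyyby => ybyyyyySyyyyyby   [S → y S y]
ybyyyyySyyyyyby => ybyyyyyySyyyyyyby   [S → y S y]
ybyyyyyySyyyyyyby => ybyyyyyyySyyyyyyyby   [S → y S y]
ybyyyyyyySyyyyyyyby => ybyyyyyyybyyyyyyyby   [S → b]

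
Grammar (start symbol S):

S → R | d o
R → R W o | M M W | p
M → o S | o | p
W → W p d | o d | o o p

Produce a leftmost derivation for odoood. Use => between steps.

S => R   [S → R]
R => MMW   [R → M M W]
MMW => oSMW   [M → o S]
oSMW => odoMW   [S → d o]
odoMW => odooW   [M → o]
odooW => odoood   [W → o d]

S => R => MMW => oSMW => odoMW => odooW => odoood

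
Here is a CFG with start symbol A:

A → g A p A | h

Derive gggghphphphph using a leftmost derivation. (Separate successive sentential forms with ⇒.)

A ⇒ gApA   [A → g A p A]
gApA ⇒ ggApApA   [A → g A p A]
ggApApA ⇒ gggApApApA   [A → g A p A]
gggApApApA ⇒ ggggApApApApA   [A → g A p A]
ggggApApApApA ⇒ gggghpApApApA   [A → h]
gggghpApApApA ⇒ gggghphpApApA   [A → h]
gggghphpApApA ⇒ gggghphphpApA   [A → h]
gggghphphpApA ⇒ gggghphphphpA   [A → h]
gggghphphphpA ⇒ gggghphphphph   [A → h]

A ⇒ gApA ⇒ ggApApA ⇒ gggApApApA ⇒ ggggApApApApA ⇒ gggghpApApApA ⇒ gggghphpApApA ⇒ gggghphphpApA ⇒ gggghphphphpA ⇒ gggghphphphph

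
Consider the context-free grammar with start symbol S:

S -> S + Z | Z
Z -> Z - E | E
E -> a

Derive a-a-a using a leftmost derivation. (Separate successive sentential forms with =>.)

S => Z   [S -> Z]
Z => Z-E   [Z -> Z - E]
Z-E => Z-E-E   [Z -> Z - E]
Z-E-E => E-E-E   [Z -> E]
E-E-E => a-E-E   [E -> a]
a-E-E => a-a-E   [E -> a]
a-a-E => a-a-a   [E -> a]

S => Z => Z-E => Z-E-E => E-E-E => a-E-E => a-a-E => a-a-a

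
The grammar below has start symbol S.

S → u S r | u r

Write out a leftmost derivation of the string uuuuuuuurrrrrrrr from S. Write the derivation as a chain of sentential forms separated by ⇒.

S⇒uSr⇒uuSrr⇒uuuSrrr⇒uuuuSrrrr⇒uuuuuSrrrrr⇒uuuuuuSrrrrrr⇒uuuuuuuSrrrrrrr⇒uuuuuuuurrrrrrrr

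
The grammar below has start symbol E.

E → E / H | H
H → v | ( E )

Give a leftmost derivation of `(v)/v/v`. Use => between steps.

E=>E/H=>E/H/H=>H/H/H=>(E)/H/H=>(H)/H/H=>(v)/H/H=>(v)/v/H=>(v)/v/v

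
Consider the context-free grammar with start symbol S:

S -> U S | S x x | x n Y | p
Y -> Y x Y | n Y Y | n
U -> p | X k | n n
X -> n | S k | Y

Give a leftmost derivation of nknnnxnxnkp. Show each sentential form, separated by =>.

S => US => XkS => nkS => nkUS => nkXkS => nkYkS => nkYxYkS => nkYxYxYkS => nknYYxYxYkS => nknnYxYxYkS => nknnnxYxYkS => nknnnxnxYkS => nknnnxnxnkS => nknnnxnxnkp

S => US   [S -> U S]
US => XkS   [U -> X k]
XkS => nkS   [X -> n]
nkS => nkUS   [S -> U S]
nkUS => nkXkS   [U -> X k]
nkXkS => nkYkS   [X -> Y]
nkYkS => nkYxYkS   [Y -> Y x Y]
nkYxYkS => nkYxYxYkS   [Y -> Y x Y]
nkYxYxYkS => nknYYxYxYkS   [Y -> n Y Y]
nknYYxYxYkS => nknnYxYxYkS   [Y -> n]
nknnYxYxYkS => nknnnxYxYkS   [Y -> n]
nknnnxYxYkS => nknnnxnxYkS   [Y -> n]
nknnnxnxYkS => nknnnxnxnkS   [Y -> n]
nknnnxnxnkS => nknnnxnxnkp   [S -> p]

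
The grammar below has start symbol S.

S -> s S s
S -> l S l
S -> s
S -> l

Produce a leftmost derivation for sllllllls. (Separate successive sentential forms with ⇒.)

S ⇒ sSs ⇒ slSls ⇒ sllSlls ⇒ slllSllls ⇒ sllllllls

S ⇒ sSs   [S -> s S s]
sSs ⇒ slSls   [S -> l S l]
slSls ⇒ sllSlls   [S -> l S l]
sllSlls ⇒ slllSllls   [S -> l S l]
slllSllls ⇒ sllllllls   [S -> l]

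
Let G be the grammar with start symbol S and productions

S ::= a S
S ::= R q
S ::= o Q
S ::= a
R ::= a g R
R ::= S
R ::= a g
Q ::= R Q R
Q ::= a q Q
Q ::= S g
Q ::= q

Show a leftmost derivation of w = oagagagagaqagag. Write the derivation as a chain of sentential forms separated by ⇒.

S ⇒ oQ   [S ::= o Q]
oQ ⇒ oRQR   [Q ::= R Q R]
oRQR ⇒ oagRQR   [R ::= a g R]
oagRQR ⇒ oagagQR   [R ::= a g]
oagagQR ⇒ oagagRQRR   [Q ::= R Q R]
oagagRQRR ⇒ oagagagRQRR   [R ::= a g R]
oagagagRQRR ⇒ oagagagagRQRR   [R ::= a g R]
oagagagagRQRR ⇒ oagagagagSQRR   [R ::= S]
oagagagagSQRR ⇒ oagagagagaQRR   [S ::= a]
oagagagagaQRR ⇒ oagagagagaqRR   [Q ::= q]
oagagagagaqRR ⇒ oagagagagaqagR   [R ::= a g]
oagagagagaqagR ⇒ oagagagagaqagag   [R ::= a g]

S ⇒ oQ ⇒ oRQR ⇒ oagRQR ⇒ oagagQR ⇒ oagagRQRR ⇒ oagagagRQRR ⇒ oagagagagRQRR ⇒ oagagagagSQRR ⇒ oagagagagaQRR ⇒ oagagagagaqRR ⇒ oagagagagaqagR ⇒ oagagagagaqagag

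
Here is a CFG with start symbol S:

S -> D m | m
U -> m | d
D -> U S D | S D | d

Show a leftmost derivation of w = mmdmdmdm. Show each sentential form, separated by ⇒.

S⇒Dm⇒USDm⇒mSDm⇒mmDm⇒mmSDm⇒mmDmDm⇒mmUSDmDm⇒mmdSDmDm⇒mmdmDmDm⇒mmdmdmDm⇒mmdmdmdm

S ⇒ Dm   [S -> D m]
Dm ⇒ USDm   [D -> U S D]
USDm ⇒ mSDm   [U -> m]
mSDm ⇒ mmDm   [S -> m]
mmDm ⇒ mmSDm   [D -> S D]
mmSDm ⇒ mmDmDm   [S -> D m]
mmDmDm ⇒ mmUSDmDm   [D -> U S D]
mmUSDmDm ⇒ mmdSDmDm   [U -> d]
mmdSDmDm ⇒ mmdmDmDm   [S -> m]
mmdmDmDm ⇒ mmdmdmDm   [D -> d]
mmdmdmDm ⇒ mmdmdmdm   [D -> d]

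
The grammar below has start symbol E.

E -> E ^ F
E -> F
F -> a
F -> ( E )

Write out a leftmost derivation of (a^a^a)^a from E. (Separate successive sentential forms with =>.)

E=>E^F=>F^F=>(E)^F=>(E^F)^F=>(E^F^F)^F=>(F^F^F)^F=>(a^F^F)^F=>(a^a^F)^F=>(a^a^a)^F=>(a^a^a)^a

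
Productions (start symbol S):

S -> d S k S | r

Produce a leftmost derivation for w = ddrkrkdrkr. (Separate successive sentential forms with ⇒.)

S ⇒ dSkS   [S -> d S k S]
dSkS ⇒ ddSkSkS   [S -> d S k S]
ddSkSkS ⇒ ddrkSkS   [S -> r]
ddrkSkS ⇒ ddrkrkS   [S -> r]
ddrkrkS ⇒ ddrkrkdSkS   [S -> d S k S]
ddrkrkdSkS ⇒ ddrkrkdrkS   [S -> r]
ddrkrkdrkS ⇒ ddrkrkdrkr   [S -> r]

S⇒dSkS⇒ddSkSkS⇒ddrkSkS⇒ddrkrkS⇒ddrkrkdSkS⇒ddrkrkdrkS⇒ddrkrkdrkr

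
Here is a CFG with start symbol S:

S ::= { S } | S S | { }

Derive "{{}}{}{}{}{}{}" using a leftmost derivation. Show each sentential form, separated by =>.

S=>SS=>SSS=>SSSS=>SSSSS=>SSSSSS=>{S}SSSSS=>{{}}SSSSS=>{{}}{}SSSS=>{{}}{}{}SSS=>{{}}{}{}{}SS=>{{}}{}{}{}{}S=>{{}}{}{}{}{}{}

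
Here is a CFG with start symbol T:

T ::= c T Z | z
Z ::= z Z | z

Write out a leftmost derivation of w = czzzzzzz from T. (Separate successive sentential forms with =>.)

T => cTZ   [T ::= c T Z]
cTZ => czZ   [T ::= z]
czZ => czzZ   [Z ::= z Z]
czzZ => czzzZ   [Z ::= z Z]
czzzZ => czzzzZ   [Z ::= z Z]
czzzzZ => czzzzzZ   [Z ::= z Z]
czzzzzZ => czzzzzzZ   [Z ::= z Z]
czzzzzzZ => czzzzzzz   [Z ::= z]

T => cTZ => czZ => czzZ => czzzZ => czzzzZ => czzzzzZ => czzzzzzZ => czzzzzzz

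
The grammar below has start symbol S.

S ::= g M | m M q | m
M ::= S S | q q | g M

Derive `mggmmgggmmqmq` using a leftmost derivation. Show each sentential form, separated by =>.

S => mMq   [S ::= m M q]
mMq => mSSq   [M ::= S S]
mSSq => mgMSq   [S ::= g M]
mgMSq => mggMSq   [M ::= g M]
mggMSq => mggSSSq   [M ::= S S]
mggSSSq => mggmSSq   [S ::= m]
mggmSSq => mggmmMqSq   [S ::= m M q]
mggmmMqSq => mggmmgMqSq   [M ::= g M]
mggmmgMqSq => mggmmggMqSq   [M ::= g M]
mggmmggMqSq => mggmmgggMqSq   [M ::= g M]
mggmmgggMqSq => mggmmgggSSqSq   [M ::= S S]
mggmmgggSSqSq => mggmmgggmSqSq   [S ::= m]
mggmmgggmSqSq => mggmmgggmmqSq   [S ::= m]
mggmmgggmmqSq => mggmmgggmmqmq   [S ::= m]

S => mMq => mSSq => mgMSq => mggMSq => mggSSSq => mggmSSq => mggmmMqSq => mggmmgMqSq => mggmmggMqSq => mggmmgggMqSq => mggmmgggSSqSq => mggmmgggmSqSq => mggmmgggmmqSq => mggmmgggmmqmq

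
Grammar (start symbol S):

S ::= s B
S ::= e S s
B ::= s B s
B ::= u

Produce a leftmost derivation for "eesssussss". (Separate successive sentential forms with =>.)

S => eSs   [S ::= e S s]
eSs => eeSss   [S ::= e S s]
eeSss => eesBss   [S ::= s B]
eesBss => eessBsss   [B ::= s B s]
eessBsss => eesssBssss   [B ::= s B s]
eesssBssss => eesssussss   [B ::= u]

S => eSs => eeSss => eesBss => eessBsss => eesssBssss => eesssussss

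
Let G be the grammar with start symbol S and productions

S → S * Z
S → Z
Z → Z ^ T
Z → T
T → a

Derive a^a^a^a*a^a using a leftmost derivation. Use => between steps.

S => S*Z   [S → S * Z]
S*Z => Z*Z   [S → Z]
Z*Z => Z^T*Z   [Z → Z ^ T]
Z^T*Z => Z^T^T*Z   [Z → Z ^ T]
Z^T^T*Z => Z^T^T^T*Z   [Z → Z ^ T]
Z^T^T^T*Z => T^T^T^T*Z   [Z → T]
T^T^T^T*Z => a^T^T^T*Z   [T → a]
a^T^T^T*Z => a^a^T^T*Z   [T → a]
a^a^T^T*Z => a^a^a^T*Z   [T → a]
a^a^a^T*Z => a^a^a^a*Z   [T → a]
a^a^a^a*Z => a^a^a^a*Z^T   [Z → Z ^ T]
a^a^a^a*Z^T => a^a^a^a*T^T   [Z → T]
a^a^a^a*T^T => a^a^a^a*a^T   [T → a]
a^a^a^a*a^T => a^a^a^a*a^a   [T → a]

S=>S*Z=>Z*Z=>Z^T*Z=>Z^T^T*Z=>Z^T^T^T*Z=>T^T^T^T*Z=>a^T^T^T*Z=>a^a^T^T*Z=>a^a^a^T*Z=>a^a^a^a*Z=>a^a^a^a*Z^T=>a^a^a^a*T^T=>a^a^a^a*a^T=>a^a^a^a*a^a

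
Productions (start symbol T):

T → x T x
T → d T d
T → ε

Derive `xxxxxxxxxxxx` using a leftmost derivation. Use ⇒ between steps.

T⇒xTx⇒xxTxx⇒xxxTxxx⇒xxxxTxxxx⇒xxxxxTxxxxx⇒xxxxxxTxxxxxx⇒xxxxxxxxxxxx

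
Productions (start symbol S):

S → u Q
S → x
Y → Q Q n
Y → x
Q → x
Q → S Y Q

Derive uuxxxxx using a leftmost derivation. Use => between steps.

S => uQ => uSYQ => uuQYQ => uuSYQYQ => uuxYQYQ => uuxxQYQ => uuxxxYQ => uuxxxxQ => uuxxxxx

S => uQ   [S → u Q]
uQ => uSYQ   [Q → S Y Q]
uSYQ => uuQYQ   [S → u Q]
uuQYQ => uuSYQYQ   [Q → S Y Q]
uuSYQYQ => uuxYQYQ   [S → x]
uuxYQYQ => uuxxQYQ   [Y → x]
uuxxQYQ => uuxxxYQ   [Q → x]
uuxxxYQ => uuxxxxQ   [Y → x]
uuxxxxQ => uuxxxxx   [Q → x]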